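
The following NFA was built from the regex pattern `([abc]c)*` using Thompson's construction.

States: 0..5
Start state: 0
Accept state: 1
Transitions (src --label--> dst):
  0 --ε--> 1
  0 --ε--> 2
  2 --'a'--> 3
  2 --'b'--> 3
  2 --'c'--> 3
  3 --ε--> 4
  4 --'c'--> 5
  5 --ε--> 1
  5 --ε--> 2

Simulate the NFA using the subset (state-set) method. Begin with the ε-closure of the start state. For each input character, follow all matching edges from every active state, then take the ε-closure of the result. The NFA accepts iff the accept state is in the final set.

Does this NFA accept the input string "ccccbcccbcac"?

Answer: ACCEPT

Trace:
initial (ε-close {0}): {0,1,2}
'c' @ 1: {3,4}
'c' @ 2: {1,2,5}  [accepting]
'c' @ 3: {3,4}
'c' @ 4: {1,2,5}  [accepting]
'b' @ 5: {3,4}
'c' @ 6: {1,2,5}  [accepting]
'c' @ 7: {3,4}
'c' @ 8: {1,2,5}  [accepting]
'b' @ 9: {3,4}
'c' @ 10: {1,2,5}  [accepting]
'a' @ 11: {3,4}
'c' @ 12: {1,2,5}  [accepting]
final: {1,2,5}; accept 1 in set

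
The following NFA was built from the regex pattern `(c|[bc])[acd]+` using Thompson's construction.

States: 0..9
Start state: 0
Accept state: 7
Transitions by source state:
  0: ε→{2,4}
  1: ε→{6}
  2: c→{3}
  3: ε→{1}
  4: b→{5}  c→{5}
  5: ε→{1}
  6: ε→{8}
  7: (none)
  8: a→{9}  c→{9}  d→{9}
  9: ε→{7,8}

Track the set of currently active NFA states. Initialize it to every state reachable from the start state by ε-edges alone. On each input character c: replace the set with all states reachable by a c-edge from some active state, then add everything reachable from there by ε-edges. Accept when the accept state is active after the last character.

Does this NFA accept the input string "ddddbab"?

initial (ε-close {0}): {0,2,4}
'd' @ 1: {}  — no active states
rest 'dddbab' ignored (set empty)
after full input: {}  (accept=7 not in)

Answer: REJECT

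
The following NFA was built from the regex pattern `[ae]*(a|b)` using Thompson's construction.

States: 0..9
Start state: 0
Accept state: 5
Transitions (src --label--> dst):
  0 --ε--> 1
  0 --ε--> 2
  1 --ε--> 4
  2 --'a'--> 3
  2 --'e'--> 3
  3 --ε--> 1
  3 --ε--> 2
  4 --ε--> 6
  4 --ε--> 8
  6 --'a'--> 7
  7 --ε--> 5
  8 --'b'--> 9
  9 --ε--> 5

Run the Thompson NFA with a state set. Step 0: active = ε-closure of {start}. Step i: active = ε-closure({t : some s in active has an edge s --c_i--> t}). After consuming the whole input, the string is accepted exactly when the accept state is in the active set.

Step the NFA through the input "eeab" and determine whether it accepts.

S₀ = ε-closure({0}) = {0,1,2,4,6,8}
'e' @ 1: {1,2,3,4,6,8}
'e' @ 2: {1,2,3,4,6,8}
'a' @ 3: {1,2,3,4,5,6,7,8}  (accept∈set)
'b' @ 4: {5,9}  (accept∈set)
after full input: {5,9}  (accept=5 in)

Answer: ACCEPT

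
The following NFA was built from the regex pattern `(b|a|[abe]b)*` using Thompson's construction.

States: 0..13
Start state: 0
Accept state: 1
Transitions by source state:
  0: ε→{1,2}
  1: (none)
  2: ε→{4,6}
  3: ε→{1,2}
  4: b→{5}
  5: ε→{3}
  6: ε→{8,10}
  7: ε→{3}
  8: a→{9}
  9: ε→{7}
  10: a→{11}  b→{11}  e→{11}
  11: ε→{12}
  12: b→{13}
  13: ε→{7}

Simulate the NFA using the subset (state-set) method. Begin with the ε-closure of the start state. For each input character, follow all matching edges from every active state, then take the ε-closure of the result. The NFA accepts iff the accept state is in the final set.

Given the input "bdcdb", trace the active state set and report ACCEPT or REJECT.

Answer: REJECT

Steps:
S₀ = ε-closure({0}) = {0,1,2,4,6,8,10}
'b' @ 1: {1,2,3,4,5,6,8,10,11,12}  [accepting]
'd' @ 2: {}  — dead — no transitions
rest 'cdb' ignored (set empty)
after full input: {}  (accept=1 not in)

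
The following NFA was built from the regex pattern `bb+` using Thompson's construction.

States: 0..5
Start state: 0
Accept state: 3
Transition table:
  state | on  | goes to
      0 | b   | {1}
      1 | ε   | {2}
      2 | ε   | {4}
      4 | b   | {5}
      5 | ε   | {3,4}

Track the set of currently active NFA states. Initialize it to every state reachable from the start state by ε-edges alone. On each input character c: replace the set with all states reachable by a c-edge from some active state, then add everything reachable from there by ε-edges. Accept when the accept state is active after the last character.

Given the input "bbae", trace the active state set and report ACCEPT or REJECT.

S₀ = ε-closure({0}) = {0}
'b' @ 1: {1,2,4}
'b' @ 2: {3,4,5}  (accept∈set)
'a' @ 3: {}  — dead — no transitions
rest 'e' ignored (set empty)
final: {}; accept 3 not in set

Answer: REJECT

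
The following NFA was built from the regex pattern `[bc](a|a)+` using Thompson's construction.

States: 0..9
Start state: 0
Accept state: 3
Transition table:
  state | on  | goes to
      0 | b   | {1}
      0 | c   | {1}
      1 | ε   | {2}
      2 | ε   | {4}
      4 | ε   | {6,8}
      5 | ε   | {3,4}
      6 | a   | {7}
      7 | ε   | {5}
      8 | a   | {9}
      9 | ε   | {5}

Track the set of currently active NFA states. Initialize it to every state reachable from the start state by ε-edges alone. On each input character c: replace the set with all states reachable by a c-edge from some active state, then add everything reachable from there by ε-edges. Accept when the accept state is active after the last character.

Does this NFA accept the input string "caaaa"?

S₀ = ε-closure({0}) = {0}
'c' @ 1: {1,2,4,6,8}
'a' @ 2: {3,4,5,6,7,8,9}  [accepting]
'a' @ 3: {3,4,5,6,7,8,9}  [accepting]
'a' @ 4: {3,4,5,6,7,8,9}  [accepting]
'a' @ 5: {3,4,5,6,7,8,9}  [accepting]
after full input: {3,4,5,6,7,8,9}  (accept=3 in)

Answer: ACCEPT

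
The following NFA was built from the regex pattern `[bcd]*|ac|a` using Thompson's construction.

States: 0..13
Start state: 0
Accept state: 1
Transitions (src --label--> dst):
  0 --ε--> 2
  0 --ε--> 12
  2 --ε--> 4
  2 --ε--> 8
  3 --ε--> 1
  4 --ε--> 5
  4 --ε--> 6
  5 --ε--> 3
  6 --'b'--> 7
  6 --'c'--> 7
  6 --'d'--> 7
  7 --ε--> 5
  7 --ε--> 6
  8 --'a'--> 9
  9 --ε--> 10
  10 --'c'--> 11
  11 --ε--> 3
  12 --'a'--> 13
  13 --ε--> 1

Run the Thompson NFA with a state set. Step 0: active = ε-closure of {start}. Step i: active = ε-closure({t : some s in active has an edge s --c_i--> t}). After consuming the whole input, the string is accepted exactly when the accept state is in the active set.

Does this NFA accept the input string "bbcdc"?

S₀ = ε-closure({0}) = {0,1,2,3,4,5,6,8,12}
'b' @ 1: {1,3,5,6,7}  [accepting]
'b' @ 2: {1,3,5,6,7}  [accepting]
'c' @ 3: {1,3,5,6,7}  [accepting]
'd' @ 4: {1,3,5,6,7}  [accepting]
'c' @ 5: {1,3,5,6,7}  [accepting]
end set {1,3,5,6,7} — state 1 in

Answer: ACCEPT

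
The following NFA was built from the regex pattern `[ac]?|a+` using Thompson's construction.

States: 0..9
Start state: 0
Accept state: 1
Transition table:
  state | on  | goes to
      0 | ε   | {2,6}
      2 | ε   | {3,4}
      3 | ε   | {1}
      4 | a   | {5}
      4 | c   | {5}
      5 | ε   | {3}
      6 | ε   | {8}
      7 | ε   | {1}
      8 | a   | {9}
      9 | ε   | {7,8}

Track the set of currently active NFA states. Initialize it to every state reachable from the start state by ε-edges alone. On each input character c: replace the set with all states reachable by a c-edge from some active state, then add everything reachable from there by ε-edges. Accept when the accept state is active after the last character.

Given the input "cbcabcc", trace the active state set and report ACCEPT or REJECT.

initial (ε-close {0}): {0,1,2,3,4,6,8}
'c' @ 1: {1,3,5}  [accepting]
'b' @ 2: {}  — state set empty
rest 'cabcc' ignored (set empty)
after full input: {}  (accept=1 not in)

Answer: REJECT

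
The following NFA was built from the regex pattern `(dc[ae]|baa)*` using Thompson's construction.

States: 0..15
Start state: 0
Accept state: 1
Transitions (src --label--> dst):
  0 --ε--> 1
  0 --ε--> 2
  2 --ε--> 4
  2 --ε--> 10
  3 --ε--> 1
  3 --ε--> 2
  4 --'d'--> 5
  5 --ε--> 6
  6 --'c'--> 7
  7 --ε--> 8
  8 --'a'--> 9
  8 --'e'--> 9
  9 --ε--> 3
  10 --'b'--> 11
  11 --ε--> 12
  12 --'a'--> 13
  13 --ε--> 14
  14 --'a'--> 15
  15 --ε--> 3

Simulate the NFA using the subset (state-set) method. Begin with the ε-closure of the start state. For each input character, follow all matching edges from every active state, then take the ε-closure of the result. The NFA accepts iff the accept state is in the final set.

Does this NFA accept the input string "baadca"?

Answer: ACCEPT

Trace:
initial (ε-close {0}): {0,1,2,4,10}
'b' @ 1: {11,12}
'a' @ 2: {13,14}
'a' @ 3: {1,2,3,4,10,15}  (accept∈set)
'd' @ 4: {5,6}
'c' @ 5: {7,8}
'a' @ 6: {1,2,3,4,9,10}  (accept∈set)
after full input: {1,2,3,4,9,10}  (accept=1 in)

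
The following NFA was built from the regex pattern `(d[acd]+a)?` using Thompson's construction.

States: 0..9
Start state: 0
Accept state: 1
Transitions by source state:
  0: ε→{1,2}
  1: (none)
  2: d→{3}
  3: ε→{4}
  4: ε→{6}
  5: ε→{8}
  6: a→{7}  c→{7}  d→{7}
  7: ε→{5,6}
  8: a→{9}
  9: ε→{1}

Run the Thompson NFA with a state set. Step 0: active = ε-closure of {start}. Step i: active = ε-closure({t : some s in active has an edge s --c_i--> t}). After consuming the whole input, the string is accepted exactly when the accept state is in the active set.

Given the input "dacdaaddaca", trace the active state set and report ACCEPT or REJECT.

Answer: ACCEPT

Steps:
start: ε-closure({0}) = {0,1,2}
'd' @ 1: {3,4,6}
'a' @ 2: {5,6,7,8}
'c' @ 3: {5,6,7,8}
'd' @ 4: {5,6,7,8}
'a' @ 5: {1,5,6,7,8,9}  ✓accept
'a' @ 6: {1,5,6,7,8,9}  ✓accept
'd' @ 7: {5,6,7,8}
'd' @ 8: {5,6,7,8}
'a' @ 9: {1,5,6,7,8,9}  ✓accept
'c' @ 10: {5,6,7,8}
'a' @ 11: {1,5,6,7,8,9}  ✓accept
final: {1,5,6,7,8,9}; accept 1 in set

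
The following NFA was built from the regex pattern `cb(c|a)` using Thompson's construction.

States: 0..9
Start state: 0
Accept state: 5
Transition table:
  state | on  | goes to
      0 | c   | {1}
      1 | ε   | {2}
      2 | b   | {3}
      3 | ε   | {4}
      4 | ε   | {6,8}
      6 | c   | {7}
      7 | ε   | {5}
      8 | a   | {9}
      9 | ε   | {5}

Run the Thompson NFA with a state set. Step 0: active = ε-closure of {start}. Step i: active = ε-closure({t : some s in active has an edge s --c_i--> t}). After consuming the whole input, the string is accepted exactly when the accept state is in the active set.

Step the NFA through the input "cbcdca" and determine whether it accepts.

Answer: REJECT

Trace:
initial (ε-close {0}): {0}
'c' @ 1: {1,2}
'b' @ 2: {3,4,6,8}
'c' @ 3: {5,7}  ✓accept
'd' @ 4: {}  — state set empty
rest 'ca' ignored (set empty)
after full input: {}  (accept=5 not in)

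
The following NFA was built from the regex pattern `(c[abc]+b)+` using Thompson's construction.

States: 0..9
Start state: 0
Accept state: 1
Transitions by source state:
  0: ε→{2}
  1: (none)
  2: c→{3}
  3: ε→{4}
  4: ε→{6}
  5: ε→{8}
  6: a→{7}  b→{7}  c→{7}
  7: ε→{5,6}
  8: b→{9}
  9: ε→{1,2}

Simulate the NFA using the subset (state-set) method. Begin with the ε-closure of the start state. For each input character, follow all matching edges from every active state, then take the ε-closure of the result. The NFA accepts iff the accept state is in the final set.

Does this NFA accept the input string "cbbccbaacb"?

Answer: ACCEPT

Steps:
S₀ = ε-closure({0}) = {0,2}
'c' @ 1: {3,4,6}
'b' @ 2: {5,6,7,8}
'b' @ 3: {1,2,5,6,7,8,9}  [accepting]
'c' @ 4: {3,4,5,6,7,8}
'c' @ 5: {5,6,7,8}
'b' @ 6: {1,2,5,6,7,8,9}  [accepting]
'a' @ 7: {5,6,7,8}
'a' @ 8: {5,6,7,8}
'c' @ 9: {5,6,7,8}
'b' @ 10: {1,2,5,6,7,8,9}  [accepting]
final: {1,2,5,6,7,8,9}; accept 1 in set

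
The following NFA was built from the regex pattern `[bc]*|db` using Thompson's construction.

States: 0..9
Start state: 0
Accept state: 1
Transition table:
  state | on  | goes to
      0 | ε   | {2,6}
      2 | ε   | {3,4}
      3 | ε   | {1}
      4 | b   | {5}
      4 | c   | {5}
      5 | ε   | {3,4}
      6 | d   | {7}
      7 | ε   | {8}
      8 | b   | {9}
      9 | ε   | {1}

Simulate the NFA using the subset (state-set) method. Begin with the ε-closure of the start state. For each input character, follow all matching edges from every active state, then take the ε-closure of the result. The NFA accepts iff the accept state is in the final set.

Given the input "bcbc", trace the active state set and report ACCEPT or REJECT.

start: ε-closure({0}) = {0,1,2,3,4,6}
'b' @ 1: {1,3,4,5}  [accepting]
'c' @ 2: {1,3,4,5}  [accepting]
'b' @ 3: {1,3,4,5}  [accepting]
'c' @ 4: {1,3,4,5}  [accepting]
final: {1,3,4,5}; accept 1 in set

Answer: ACCEPT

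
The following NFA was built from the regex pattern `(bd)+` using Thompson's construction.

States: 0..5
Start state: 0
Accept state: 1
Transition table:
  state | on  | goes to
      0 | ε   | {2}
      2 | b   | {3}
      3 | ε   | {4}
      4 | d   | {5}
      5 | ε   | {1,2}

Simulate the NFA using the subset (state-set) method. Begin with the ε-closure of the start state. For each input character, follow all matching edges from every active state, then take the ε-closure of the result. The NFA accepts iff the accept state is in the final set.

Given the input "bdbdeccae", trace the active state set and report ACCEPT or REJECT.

Answer: REJECT

Steps:
initial (ε-close {0}): {0,2}
'b' @ 1: {3,4}
'd' @ 2: {1,2,5}  [accepting]
'b' @ 3: {3,4}
'd' @ 4: {1,2,5}  [accepting]
'e' @ 5: {}  — dead — no transitions
rest 'ccae' ignored (set empty)
end set {} — state 1 not in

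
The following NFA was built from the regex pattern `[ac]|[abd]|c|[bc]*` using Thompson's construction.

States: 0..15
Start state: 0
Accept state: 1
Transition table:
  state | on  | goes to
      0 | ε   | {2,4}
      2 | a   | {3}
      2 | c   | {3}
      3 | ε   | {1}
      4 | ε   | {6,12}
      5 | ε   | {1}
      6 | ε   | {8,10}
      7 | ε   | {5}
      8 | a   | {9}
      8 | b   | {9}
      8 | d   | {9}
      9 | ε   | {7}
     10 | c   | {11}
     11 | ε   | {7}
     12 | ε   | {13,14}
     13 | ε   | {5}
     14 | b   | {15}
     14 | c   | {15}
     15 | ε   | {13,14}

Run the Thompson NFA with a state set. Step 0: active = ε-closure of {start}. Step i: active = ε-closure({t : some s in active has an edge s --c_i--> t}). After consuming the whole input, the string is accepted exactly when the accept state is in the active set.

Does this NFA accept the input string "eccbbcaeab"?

initial (ε-close {0}): {0,1,2,4,5,6,8,10,12,13,14}
'e' @ 1: {}  — state set empty
rest 'ccbbcaeab' ignored (set empty)
after full input: {}  (accept=1 not in)

Answer: REJECT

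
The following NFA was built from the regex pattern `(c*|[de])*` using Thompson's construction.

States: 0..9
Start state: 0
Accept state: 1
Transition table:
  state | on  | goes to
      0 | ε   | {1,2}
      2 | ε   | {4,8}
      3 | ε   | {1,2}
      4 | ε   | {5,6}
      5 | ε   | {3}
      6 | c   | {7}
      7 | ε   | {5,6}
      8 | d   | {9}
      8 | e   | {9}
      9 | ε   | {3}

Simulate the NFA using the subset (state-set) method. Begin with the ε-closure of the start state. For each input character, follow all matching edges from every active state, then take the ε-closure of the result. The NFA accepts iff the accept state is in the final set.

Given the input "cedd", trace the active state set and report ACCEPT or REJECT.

initial (ε-close {0}): {0,1,2,3,4,5,6,8}
'c' @ 1: {1,2,3,4,5,6,7,8}  ✓accept
'e' @ 2: {1,2,3,4,5,6,8,9}  ✓accept
'd' @ 3: {1,2,3,4,5,6,8,9}  ✓accept
'd' @ 4: {1,2,3,4,5,6,8,9}  ✓accept
final: {1,2,3,4,5,6,8,9}; accept 1 in set

Answer: ACCEPT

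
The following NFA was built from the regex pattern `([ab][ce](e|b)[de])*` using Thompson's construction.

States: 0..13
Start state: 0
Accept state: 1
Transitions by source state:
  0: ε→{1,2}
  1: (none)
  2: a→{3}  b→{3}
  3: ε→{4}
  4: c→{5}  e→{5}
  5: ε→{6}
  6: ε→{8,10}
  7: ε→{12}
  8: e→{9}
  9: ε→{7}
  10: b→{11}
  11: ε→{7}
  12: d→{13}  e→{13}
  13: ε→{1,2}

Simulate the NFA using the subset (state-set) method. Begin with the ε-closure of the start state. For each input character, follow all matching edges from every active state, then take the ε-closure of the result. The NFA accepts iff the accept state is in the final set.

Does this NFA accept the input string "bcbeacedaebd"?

Answer: ACCEPT

Derivation:
start: ε-closure({0}) = {0,1,2}
'b' @ 1: {3,4}
'c' @ 2: {5,6,8,10}
'b' @ 3: {7,11,12}
'e' @ 4: {1,2,13}  [accepting]
'a' @ 5: {3,4}
'c' @ 6: {5,6,8,10}
'e' @ 7: {7,9,12}
'd' @ 8: {1,2,13}  [accepting]
'a' @ 9: {3,4}
'e' @ 10: {5,6,8,10}
'b' @ 11: {7,11,12}
'd' @ 12: {1,2,13}  [accepting]
end set {1,2,13} — state 1 in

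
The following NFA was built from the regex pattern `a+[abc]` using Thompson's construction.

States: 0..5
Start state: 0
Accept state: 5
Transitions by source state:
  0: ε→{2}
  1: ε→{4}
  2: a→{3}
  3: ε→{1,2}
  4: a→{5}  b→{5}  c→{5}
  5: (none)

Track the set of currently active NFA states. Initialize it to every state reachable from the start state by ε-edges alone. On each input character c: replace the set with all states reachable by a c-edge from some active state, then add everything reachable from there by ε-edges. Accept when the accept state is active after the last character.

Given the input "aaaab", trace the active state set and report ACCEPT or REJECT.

S₀ = ε-closure({0}) = {0,2}
'a' @ 1: {1,2,3,4}
'a' @ 2: {1,2,3,4,5}  (accept∈set)
'a' @ 3: {1,2,3,4,5}  (accept∈set)
'a' @ 4: {1,2,3,4,5}  (accept∈set)
'b' @ 5: {5}  (accept∈set)
final: {5}; accept 5 in set

Answer: ACCEPT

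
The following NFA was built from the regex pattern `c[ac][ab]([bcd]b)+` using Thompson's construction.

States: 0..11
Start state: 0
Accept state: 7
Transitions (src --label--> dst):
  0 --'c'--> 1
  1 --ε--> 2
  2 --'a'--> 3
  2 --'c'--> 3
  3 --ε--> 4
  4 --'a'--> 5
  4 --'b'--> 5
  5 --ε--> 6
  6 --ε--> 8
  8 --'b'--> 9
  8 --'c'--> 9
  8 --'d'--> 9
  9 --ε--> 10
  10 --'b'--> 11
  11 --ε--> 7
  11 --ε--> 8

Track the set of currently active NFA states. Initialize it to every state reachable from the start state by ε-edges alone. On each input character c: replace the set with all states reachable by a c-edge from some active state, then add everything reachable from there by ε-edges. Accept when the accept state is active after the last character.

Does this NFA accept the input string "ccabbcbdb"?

Answer: ACCEPT

Steps:
S₀ = ε-closure({0}) = {0}
'c' @ 1: {1,2}
'c' @ 2: {3,4}
'a' @ 3: {5,6,8}
'b' @ 4: {9,10}
'b' @ 5: {7,8,11}  [accepting]
'c' @ 6: {9,10}
'b' @ 7: {7,8,11}  [accepting]
'd' @ 8: {9,10}
'b' @ 9: {7,8,11}  [accepting]
after full input: {7,8,11}  (accept=7 in)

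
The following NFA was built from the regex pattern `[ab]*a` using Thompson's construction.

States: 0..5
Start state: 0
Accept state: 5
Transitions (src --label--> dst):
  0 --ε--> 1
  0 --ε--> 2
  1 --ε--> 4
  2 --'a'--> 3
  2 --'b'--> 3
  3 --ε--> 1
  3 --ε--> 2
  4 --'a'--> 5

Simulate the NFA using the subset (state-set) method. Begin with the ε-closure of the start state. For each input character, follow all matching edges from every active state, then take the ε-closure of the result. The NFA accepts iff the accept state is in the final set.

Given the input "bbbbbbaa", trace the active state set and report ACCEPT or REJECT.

start: ε-closure({0}) = {0,1,2,4}
'b' @ 1: {1,2,3,4}
'b' @ 2: {1,2,3,4}
'b' @ 3: {1,2,3,4}
'b' @ 4: {1,2,3,4}
'b' @ 5: {1,2,3,4}
'b' @ 6: {1,2,3,4}
'a' @ 7: {1,2,3,4,5}  ✓accept
'a' @ 8: {1,2,3,4,5}  ✓accept
end set {1,2,3,4,5} — state 5 in

Answer: ACCEPT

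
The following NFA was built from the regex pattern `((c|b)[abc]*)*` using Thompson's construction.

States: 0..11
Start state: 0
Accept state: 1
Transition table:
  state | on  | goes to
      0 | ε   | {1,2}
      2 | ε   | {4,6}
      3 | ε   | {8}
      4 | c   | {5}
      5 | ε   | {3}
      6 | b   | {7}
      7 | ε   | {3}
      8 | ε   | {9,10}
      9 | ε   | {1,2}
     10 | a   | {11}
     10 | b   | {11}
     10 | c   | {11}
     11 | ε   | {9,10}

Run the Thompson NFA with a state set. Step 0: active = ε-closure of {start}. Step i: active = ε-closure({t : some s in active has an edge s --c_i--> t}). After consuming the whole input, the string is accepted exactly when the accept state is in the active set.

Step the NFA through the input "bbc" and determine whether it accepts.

start: ε-closure({0}) = {0,1,2,4,6}
'b' @ 1: {1,2,3,4,6,7,8,9,10}  [accepting]
'b' @ 2: {1,2,3,4,6,7,8,9,10,11}  [accepting]
'c' @ 3: {1,2,3,4,5,6,8,9,10,11}  [accepting]
final: {1,2,3,4,5,6,8,9,10,11}; accept 1 in set

Answer: ACCEPT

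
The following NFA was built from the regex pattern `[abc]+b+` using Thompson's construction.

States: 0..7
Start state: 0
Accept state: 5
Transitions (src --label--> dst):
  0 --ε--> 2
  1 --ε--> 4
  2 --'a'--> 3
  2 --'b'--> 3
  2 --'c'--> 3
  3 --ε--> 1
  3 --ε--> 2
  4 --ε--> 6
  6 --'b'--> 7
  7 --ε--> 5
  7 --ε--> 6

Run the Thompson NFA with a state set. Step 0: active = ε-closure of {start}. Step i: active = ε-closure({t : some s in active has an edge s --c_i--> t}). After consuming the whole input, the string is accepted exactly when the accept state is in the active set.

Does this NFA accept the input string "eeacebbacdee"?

initial (ε-close {0}): {0,2}
'e' @ 1: {}  — state set empty
rest 'eacebbacdee' ignored (set empty)
end set {} — state 5 not in

Answer: REJECT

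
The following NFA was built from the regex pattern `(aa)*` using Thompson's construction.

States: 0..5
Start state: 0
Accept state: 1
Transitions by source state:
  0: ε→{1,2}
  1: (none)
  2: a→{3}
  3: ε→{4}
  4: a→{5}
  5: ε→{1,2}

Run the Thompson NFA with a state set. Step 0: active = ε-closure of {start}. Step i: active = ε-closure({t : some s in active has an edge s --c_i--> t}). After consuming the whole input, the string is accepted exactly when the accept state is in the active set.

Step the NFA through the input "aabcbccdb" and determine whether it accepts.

initial (ε-close {0}): {0,1,2}
'a' @ 1: {3,4}
'a' @ 2: {1,2,5}  (accept∈set)
'b' @ 3: {}  — no active states
rest 'cbccdb' ignored (set empty)
end set {} — state 1 not in

Answer: REJECT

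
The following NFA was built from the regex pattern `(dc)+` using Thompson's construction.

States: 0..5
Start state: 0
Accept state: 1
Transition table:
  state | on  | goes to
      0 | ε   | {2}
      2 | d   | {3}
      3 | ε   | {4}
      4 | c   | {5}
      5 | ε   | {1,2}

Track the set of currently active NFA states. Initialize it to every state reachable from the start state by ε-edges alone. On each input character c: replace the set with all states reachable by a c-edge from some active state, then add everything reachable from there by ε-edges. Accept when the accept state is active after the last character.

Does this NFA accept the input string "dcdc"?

S₀ = ε-closure({0}) = {0,2}
'd' @ 1: {3,4}
'c' @ 2: {1,2,5}  ✓accept
'd' @ 3: {3,4}
'c' @ 4: {1,2,5}  ✓accept
after full input: {1,2,5}  (accept=1 in)

Answer: ACCEPT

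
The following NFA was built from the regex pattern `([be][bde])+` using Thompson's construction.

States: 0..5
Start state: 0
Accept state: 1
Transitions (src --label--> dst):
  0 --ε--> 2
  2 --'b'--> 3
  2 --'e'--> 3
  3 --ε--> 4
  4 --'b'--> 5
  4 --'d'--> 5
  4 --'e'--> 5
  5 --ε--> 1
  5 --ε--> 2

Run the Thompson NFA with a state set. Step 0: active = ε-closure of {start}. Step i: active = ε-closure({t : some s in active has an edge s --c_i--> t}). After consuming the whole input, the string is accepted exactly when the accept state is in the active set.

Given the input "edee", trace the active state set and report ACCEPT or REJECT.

Answer: ACCEPT

Trace:
S₀ = ε-closure({0}) = {0,2}
'e' @ 1: {3,4}
'd' @ 2: {1,2,5}  (accept∈set)
'e' @ 3: {3,4}
'e' @ 4: {1,2,5}  (accept∈set)
after full input: {1,2,5}  (accept=1 in)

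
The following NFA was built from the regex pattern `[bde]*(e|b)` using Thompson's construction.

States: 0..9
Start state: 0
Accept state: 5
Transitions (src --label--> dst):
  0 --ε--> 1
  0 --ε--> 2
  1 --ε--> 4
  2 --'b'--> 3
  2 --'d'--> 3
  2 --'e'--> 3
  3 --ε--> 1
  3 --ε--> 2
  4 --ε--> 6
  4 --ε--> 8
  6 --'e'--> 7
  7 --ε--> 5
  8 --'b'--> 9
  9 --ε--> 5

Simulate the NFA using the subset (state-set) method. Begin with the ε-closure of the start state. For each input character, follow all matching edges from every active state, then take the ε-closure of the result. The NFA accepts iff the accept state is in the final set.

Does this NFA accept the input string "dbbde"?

Answer: ACCEPT

Derivation:
S₀ = ε-closure({0}) = {0,1,2,4,6,8}
'd' @ 1: {1,2,3,4,6,8}
'b' @ 2: {1,2,3,4,5,6,8,9}  (accept∈set)
'b' @ 3: {1,2,3,4,5,6,8,9}  (accept∈set)
'd' @ 4: {1,2,3,4,6,8}
'e' @ 5: {1,2,3,4,5,6,7,8}  (accept∈set)
final: {1,2,3,4,5,6,7,8}; accept 5 in set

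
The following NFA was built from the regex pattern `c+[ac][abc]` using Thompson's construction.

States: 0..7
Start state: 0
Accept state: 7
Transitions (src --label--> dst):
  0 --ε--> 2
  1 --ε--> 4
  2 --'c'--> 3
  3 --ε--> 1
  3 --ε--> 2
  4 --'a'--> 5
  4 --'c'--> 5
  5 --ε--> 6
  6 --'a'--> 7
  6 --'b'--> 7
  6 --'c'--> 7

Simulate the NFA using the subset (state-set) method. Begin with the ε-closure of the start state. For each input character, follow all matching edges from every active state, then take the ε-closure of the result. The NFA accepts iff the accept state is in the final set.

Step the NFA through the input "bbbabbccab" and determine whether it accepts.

Answer: REJECT

Steps:
initial (ε-close {0}): {0,2}
'b' @ 1: {}  — dead — no transitions
rest 'bbabbccab' ignored (set empty)
end set {} — state 7 not in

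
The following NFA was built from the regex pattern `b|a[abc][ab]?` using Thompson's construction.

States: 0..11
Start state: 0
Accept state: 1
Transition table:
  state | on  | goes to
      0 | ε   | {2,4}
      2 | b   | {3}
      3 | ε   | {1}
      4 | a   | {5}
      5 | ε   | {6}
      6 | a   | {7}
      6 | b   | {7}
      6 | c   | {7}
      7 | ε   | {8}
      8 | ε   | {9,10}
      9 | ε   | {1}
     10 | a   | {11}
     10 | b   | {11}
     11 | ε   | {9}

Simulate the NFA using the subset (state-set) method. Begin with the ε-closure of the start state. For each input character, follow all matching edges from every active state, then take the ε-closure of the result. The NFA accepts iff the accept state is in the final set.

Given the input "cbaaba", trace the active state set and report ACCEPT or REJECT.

initial (ε-close {0}): {0,2,4}
'c' @ 1: {}  — no active states
rest 'baaba' ignored (set empty)
after full input: {}  (accept=1 not in)

Answer: REJECT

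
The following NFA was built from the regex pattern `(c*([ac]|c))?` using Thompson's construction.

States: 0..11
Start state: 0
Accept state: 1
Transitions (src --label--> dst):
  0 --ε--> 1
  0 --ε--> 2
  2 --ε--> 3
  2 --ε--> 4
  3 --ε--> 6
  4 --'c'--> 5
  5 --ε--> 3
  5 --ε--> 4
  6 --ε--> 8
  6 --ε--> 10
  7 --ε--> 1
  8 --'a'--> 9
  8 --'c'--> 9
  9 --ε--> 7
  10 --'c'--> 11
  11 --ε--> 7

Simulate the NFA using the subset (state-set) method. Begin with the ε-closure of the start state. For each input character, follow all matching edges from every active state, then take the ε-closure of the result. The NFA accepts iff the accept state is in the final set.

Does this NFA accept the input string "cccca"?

Answer: ACCEPT

Steps:
start: ε-closure({0}) = {0,1,2,3,4,6,8,10}
'c' @ 1: {1,3,4,5,6,7,8,9,10,11}  [accepting]
'c' @ 2: {1,3,4,5,6,7,8,9,10,11}  [accepting]
'c' @ 3: {1,3,4,5,6,7,8,9,10,11}  [accepting]
'c' @ 4: {1,3,4,5,6,7,8,9,10,11}  [accepting]
'a' @ 5: {1,7,9}  [accepting]
final: {1,7,9}; accept 1 in set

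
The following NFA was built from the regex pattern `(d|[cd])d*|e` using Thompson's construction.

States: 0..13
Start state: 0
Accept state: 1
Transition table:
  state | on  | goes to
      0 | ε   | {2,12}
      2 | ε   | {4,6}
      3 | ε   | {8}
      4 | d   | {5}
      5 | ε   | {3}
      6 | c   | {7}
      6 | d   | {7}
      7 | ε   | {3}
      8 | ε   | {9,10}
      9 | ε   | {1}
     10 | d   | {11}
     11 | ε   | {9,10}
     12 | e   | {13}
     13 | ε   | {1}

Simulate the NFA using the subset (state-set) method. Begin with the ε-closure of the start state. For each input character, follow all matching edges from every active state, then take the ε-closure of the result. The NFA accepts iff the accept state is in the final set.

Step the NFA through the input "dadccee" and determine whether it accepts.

Answer: REJECT

Steps:
start: ε-closure({0}) = {0,2,4,6,12}
'd' @ 1: {1,3,5,7,8,9,10}  ✓accept
'a' @ 2: {}  — state set empty
rest 'dccee' ignored (set empty)
final: {}; accept 1 not in set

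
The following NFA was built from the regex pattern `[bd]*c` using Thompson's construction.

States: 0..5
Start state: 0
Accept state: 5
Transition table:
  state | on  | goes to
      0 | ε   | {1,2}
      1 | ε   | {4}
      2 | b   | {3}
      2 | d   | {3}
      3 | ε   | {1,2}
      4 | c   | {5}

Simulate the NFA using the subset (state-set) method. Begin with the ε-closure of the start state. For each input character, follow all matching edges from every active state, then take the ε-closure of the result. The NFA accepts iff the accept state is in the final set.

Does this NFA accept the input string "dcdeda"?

Answer: REJECT

Steps:
start: ε-closure({0}) = {0,1,2,4}
'd' @ 1: {1,2,3,4}
'c' @ 2: {5}  ✓accept
'd' @ 3: {}  — no active states
rest 'eda' ignored (set empty)
end set {} — state 5 not in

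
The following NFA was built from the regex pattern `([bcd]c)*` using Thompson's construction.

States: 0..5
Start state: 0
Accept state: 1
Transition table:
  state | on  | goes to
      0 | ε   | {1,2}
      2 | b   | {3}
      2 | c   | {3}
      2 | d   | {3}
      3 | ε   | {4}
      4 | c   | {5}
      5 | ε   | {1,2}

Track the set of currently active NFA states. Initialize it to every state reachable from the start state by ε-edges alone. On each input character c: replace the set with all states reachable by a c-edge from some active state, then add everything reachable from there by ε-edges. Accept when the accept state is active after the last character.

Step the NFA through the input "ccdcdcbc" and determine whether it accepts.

Answer: ACCEPT

Derivation:
initial (ε-close {0}): {0,1,2}
'c' @ 1: {3,4}
'c' @ 2: {1,2,5}  ✓accept
'd' @ 3: {3,4}
'c' @ 4: {1,2,5}  ✓accept
'd' @ 5: {3,4}
'c' @ 6: {1,2,5}  ✓accept
'b' @ 7: {3,4}
'c' @ 8: {1,2,5}  ✓accept
final: {1,2,5}; accept 1 in set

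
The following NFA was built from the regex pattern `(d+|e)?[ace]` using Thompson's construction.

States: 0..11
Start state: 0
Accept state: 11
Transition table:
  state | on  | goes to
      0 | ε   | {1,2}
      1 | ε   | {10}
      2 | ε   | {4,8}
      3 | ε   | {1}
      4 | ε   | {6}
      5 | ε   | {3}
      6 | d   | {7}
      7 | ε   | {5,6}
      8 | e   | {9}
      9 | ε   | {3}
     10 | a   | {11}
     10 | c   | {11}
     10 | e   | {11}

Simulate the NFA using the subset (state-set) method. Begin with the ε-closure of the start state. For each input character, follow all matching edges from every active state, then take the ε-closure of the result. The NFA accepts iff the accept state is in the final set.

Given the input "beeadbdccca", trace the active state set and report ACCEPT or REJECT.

Answer: REJECT

Trace:
initial (ε-close {0}): {0,1,2,4,6,8,10}
'b' @ 1: {}  — no active states
rest 'eeadbdccca' ignored (set empty)
final: {}; accept 11 not in set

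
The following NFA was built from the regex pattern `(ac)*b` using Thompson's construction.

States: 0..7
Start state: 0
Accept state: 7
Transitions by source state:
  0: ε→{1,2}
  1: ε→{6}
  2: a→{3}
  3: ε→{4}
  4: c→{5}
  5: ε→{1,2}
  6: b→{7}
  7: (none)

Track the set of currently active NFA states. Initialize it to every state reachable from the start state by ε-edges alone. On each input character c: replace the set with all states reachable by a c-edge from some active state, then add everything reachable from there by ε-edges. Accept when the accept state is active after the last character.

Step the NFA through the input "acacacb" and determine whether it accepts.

S₀ = ε-closure({0}) = {0,1,2,6}
'a' @ 1: {3,4}
'c' @ 2: {1,2,5,6}
'a' @ 3: {3,4}
'c' @ 4: {1,2,5,6}
'a' @ 5: {3,4}
'c' @ 6: {1,2,5,6}
'b' @ 7: {7}  (accept∈set)
final: {7}; accept 7 in set

Answer: ACCEPT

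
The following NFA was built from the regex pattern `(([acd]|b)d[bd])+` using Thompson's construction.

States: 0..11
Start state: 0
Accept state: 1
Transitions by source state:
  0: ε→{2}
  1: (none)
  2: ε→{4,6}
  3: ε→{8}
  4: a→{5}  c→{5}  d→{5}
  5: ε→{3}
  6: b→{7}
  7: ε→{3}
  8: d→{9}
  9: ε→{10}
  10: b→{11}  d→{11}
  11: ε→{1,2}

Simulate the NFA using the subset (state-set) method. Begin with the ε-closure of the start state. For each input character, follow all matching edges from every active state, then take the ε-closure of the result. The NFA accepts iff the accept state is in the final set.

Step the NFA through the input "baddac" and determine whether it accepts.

start: ε-closure({0}) = {0,2,4,6}
'b' @ 1: {3,7,8}
'a' @ 2: {}  — dead — no transitions
rest 'ddac' ignored (set empty)
end set {} — state 1 not in

Answer: REJECT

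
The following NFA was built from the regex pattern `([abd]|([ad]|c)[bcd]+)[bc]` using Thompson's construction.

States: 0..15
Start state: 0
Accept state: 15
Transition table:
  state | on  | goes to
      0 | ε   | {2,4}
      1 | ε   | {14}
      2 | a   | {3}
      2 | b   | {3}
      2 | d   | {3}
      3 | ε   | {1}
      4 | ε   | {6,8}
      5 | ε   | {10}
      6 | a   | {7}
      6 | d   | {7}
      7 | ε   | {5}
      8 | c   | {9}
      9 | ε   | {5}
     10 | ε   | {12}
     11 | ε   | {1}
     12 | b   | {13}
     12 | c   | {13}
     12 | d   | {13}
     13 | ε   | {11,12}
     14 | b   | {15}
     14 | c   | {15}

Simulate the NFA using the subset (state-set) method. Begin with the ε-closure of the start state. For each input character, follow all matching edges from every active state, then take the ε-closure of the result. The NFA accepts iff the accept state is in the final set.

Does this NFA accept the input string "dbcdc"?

initial (ε-close {0}): {0,2,4,6,8}
'd' @ 1: {1,3,5,7,10,12,14}
'b' @ 2: {1,11,12,13,14,15}  ✓accept
'c' @ 3: {1,11,12,13,14,15}  ✓accept
'd' @ 4: {1,11,12,13,14}
'c' @ 5: {1,11,12,13,14,15}  ✓accept
final: {1,11,12,13,14,15}; accept 15 in set

Answer: ACCEPT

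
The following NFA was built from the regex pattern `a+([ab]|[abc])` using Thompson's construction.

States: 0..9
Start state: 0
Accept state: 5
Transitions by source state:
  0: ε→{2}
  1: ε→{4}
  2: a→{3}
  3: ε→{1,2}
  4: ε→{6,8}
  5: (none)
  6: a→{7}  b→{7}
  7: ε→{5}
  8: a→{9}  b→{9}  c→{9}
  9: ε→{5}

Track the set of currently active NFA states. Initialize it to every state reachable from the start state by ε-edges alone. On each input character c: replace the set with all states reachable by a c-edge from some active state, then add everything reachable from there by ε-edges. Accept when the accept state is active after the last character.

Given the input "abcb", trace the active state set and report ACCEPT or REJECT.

start: ε-closure({0}) = {0,2}
'a' @ 1: {1,2,3,4,6,8}
'b' @ 2: {5,7,9}  (accept∈set)
'c' @ 3: {}  — dead — no transitions
rest 'b' ignored (set empty)
final: {}; accept 5 not in set

Answer: REJECT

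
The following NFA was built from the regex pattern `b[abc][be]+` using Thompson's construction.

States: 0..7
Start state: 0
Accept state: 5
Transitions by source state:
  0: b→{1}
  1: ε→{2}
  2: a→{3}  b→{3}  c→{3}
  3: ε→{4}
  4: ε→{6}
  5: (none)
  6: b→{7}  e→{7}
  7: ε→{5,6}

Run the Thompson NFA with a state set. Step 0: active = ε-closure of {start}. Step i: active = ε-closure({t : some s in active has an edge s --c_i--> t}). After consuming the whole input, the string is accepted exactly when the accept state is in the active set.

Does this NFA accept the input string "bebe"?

S₀ = ε-closure({0}) = {0}
'b' @ 1: {1,2}
'e' @ 2: {}  — state set empty
rest 'be' ignored (set empty)
final: {}; accept 5 not in set

Answer: REJECT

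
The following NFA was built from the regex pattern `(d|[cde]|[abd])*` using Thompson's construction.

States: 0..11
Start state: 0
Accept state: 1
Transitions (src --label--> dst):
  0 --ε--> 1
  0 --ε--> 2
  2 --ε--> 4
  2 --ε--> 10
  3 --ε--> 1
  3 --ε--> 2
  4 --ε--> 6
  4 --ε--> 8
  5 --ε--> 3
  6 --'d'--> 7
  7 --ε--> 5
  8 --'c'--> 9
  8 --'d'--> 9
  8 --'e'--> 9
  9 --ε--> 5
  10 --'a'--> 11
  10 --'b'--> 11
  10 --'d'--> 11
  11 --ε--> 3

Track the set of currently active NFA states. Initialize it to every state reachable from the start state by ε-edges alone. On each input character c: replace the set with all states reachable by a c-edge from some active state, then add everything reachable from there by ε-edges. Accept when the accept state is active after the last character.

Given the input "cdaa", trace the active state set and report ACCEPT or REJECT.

initial (ε-close {0}): {0,1,2,4,6,8,10}
'c' @ 1: {1,2,3,4,5,6,8,9,10}  (accept∈set)
'd' @ 2: {1,2,3,4,5,6,7,8,9,10,11}  (accept∈set)
'a' @ 3: {1,2,3,4,6,8,10,11}  (accept∈set)
'a' @ 4: {1,2,3,4,6,8,10,11}  (accept∈set)
end set {1,2,3,4,6,8,10,11} — state 1 in

Answer: ACCEPT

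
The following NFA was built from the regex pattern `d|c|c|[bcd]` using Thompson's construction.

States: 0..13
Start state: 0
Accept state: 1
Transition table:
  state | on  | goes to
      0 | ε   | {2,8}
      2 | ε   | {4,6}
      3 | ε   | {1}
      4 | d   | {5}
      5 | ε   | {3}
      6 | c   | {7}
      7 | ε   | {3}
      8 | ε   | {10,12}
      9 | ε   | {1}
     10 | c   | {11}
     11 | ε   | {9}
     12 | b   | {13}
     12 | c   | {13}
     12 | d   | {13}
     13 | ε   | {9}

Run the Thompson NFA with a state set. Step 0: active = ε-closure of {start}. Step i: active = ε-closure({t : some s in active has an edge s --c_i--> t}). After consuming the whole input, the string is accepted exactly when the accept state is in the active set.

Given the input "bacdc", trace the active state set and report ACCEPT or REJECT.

initial (ε-close {0}): {0,2,4,6,8,10,12}
'b' @ 1: {1,9,13}  [accepting]
'a' @ 2: {}  — dead — no transitions
rest 'cdc' ignored (set empty)
final: {}; accept 1 not in set

Answer: REJECT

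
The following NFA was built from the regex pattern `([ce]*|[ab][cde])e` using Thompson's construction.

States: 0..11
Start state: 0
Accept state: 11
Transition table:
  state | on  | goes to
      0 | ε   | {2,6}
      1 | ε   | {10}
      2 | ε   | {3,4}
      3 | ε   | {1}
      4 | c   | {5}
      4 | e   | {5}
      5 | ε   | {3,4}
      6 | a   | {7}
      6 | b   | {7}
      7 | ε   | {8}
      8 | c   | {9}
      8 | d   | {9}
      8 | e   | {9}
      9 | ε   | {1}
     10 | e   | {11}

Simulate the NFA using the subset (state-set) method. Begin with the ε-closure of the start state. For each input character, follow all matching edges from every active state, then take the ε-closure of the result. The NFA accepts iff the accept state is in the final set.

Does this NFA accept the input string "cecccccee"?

Answer: ACCEPT

Steps:
S₀ = ε-closure({0}) = {0,1,2,3,4,6,10}
'c' @ 1: {1,3,4,5,10}
'e' @ 2: {1,3,4,5,10,11}  (accept∈set)
'c' @ 3: {1,3,4,5,10}
'c' @ 4: {1,3,4,5,10}
'c' @ 5: {1,3,4,5,10}
'c' @ 6: {1,3,4,5,10}
'c' @ 7: {1,3,4,5,10}
'e' @ 8: {1,3,4,5,10,11}  (accept∈set)
'e' @ 9: {1,3,4,5,10,11}  (accept∈set)
after full input: {1,3,4,5,10,11}  (accept=11 in)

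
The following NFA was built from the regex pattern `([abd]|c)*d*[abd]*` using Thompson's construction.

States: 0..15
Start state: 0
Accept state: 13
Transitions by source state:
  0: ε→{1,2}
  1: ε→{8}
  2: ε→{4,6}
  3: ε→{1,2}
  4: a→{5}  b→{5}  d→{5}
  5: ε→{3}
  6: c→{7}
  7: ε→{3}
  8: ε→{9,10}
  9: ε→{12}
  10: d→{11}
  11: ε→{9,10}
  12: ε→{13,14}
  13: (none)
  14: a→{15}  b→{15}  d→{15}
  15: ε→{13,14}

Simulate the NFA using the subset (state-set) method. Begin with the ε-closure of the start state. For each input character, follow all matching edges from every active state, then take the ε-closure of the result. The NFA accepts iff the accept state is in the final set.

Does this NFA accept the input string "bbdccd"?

initial (ε-close {0}): {0,1,2,4,6,8,9,10,12,13,14}
'b' @ 1: {1,2,3,4,5,6,8,9,10,12,13,14,15}  ✓accept
'b' @ 2: {1,2,3,4,5,6,8,9,10,12,13,14,15}  ✓accept
'd' @ 3: {1,2,3,4,5,6,8,9,10,11,12,13,14,15}  ✓accept
'c' @ 4: {1,2,3,4,6,7,8,9,10,12,13,14}  ✓accept
'c' @ 5: {1,2,3,4,6,7,8,9,10,12,13,14}  ✓accept
'd' @ 6: {1,2,3,4,5,6,8,9,10,11,12,13,14,15}  ✓accept
end set {1,2,3,4,5,6,8,9,10,11,12,13,14,15} — state 13 in

Answer: ACCEPT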